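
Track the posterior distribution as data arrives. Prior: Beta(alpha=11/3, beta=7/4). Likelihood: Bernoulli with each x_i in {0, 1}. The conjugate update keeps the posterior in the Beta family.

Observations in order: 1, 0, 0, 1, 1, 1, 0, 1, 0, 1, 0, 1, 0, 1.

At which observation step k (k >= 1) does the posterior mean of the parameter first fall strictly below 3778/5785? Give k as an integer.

obs 1: x=1 → posterior Beta(14/3, 7/4)
obs 2: x=0 → posterior Beta(14/3, 11/4)
obs 3: x=0 → posterior Beta(14/3, 15/4)
obs 4: x=1 → posterior Beta(17/3, 15/4)
obs 5: x=1 → posterior Beta(20/3, 15/4)
obs 6: x=1 → posterior Beta(23/3, 15/4)
obs 7: x=0 → posterior Beta(23/3, 19/4)
obs 8: x=1 → posterior Beta(26/3, 19/4)
obs 9: x=0 → posterior Beta(26/3, 23/4)
obs 10: x=1 → posterior Beta(29/3, 23/4)
obs 11: x=0 → posterior Beta(29/3, 27/4)
obs 12: x=1 → posterior Beta(32/3, 27/4)
obs 13: x=0 → posterior Beta(32/3, 31/4)
obs 14: x=1 → posterior Beta(35/3, 31/4)

k = 2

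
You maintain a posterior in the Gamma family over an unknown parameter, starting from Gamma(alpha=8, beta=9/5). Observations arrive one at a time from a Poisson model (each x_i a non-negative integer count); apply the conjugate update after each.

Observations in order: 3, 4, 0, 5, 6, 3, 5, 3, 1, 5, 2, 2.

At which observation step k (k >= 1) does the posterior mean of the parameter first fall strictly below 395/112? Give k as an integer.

k = 3

obs 1: x=3 → posterior Gamma(11, 14/5)
obs 2: x=4 → posterior Gamma(15, 19/5)
obs 3: x=0 → posterior Gamma(15, 24/5)
obs 4: x=5 → posterior Gamma(20, 29/5)
obs 5: x=6 → posterior Gamma(26, 34/5)
obs 6: x=3 → posterior Gamma(29, 39/5)
obs 7: x=5 → posterior Gamma(34, 44/5)
obs 8: x=3 → posterior Gamma(37, 49/5)
obs 9: x=1 → posterior Gamma(38, 54/5)
obs 10: x=5 → posterior Gamma(43, 59/5)
obs 11: x=2 → posterior Gamma(45, 64/5)
obs 12: x=2 → posterior Gamma(47, 69/5)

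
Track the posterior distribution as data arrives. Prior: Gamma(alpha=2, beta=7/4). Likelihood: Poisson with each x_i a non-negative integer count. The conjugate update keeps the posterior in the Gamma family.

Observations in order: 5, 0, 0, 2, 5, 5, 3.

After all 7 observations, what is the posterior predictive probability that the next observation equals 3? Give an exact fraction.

1207500885365595674312744140625000000000/5978815829156164049805202768774674720999

obs 1: x=5 → posterior Gamma(7, 11/4)
obs 2: x=0 → posterior Gamma(7, 15/4)
obs 3: x=0 → posterior Gamma(7, 19/4)
obs 4: x=2 → posterior Gamma(9, 23/4)
obs 5: x=5 → posterior Gamma(14, 27/4)
obs 6: x=5 → posterior Gamma(19, 31/4)
obs 7: x=3 → posterior Gamma(22, 35/4)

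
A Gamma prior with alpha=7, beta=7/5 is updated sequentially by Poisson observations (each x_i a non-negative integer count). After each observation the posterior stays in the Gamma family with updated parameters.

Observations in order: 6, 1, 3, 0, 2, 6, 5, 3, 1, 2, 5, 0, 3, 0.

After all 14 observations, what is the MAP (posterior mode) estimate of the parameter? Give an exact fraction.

215/77

obs 1: x=6 → posterior Gamma(13, 12/5)
obs 2: x=1 → posterior Gamma(14, 17/5)
obs 3: x=3 → posterior Gamma(17, 22/5)
obs 4: x=0 → posterior Gamma(17, 27/5)
obs 5: x=2 → posterior Gamma(19, 32/5)
obs 6: x=6 → posterior Gamma(25, 37/5)
obs 7: x=5 → posterior Gamma(30, 42/5)
obs 8: x=3 → posterior Gamma(33, 47/5)
obs 9: x=1 → posterior Gamma(34, 52/5)
obs 10: x=2 → posterior Gamma(36, 57/5)
obs 11: x=5 → posterior Gamma(41, 62/5)
obs 12: x=0 → posterior Gamma(41, 67/5)
obs 13: x=3 → posterior Gamma(44, 72/5)
obs 14: x=0 → posterior Gamma(44, 77/5)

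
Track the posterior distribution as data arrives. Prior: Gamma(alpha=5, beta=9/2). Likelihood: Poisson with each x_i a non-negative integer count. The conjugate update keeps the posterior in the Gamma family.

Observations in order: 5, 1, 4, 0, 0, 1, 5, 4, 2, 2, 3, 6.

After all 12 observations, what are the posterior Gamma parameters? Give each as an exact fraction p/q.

alpha=38, beta=33/2

obs 1: x=5 → posterior Gamma(10, 11/2)
obs 2: x=1 → posterior Gamma(11, 13/2)
obs 3: x=4 → posterior Gamma(15, 15/2)
obs 4: x=0 → posterior Gamma(15, 17/2)
obs 5: x=0 → posterior Gamma(15, 19/2)
obs 6: x=1 → posterior Gamma(16, 21/2)
obs 7: x=5 → posterior Gamma(21, 23/2)
obs 8: x=4 → posterior Gamma(25, 25/2)
obs 9: x=2 → posterior Gamma(27, 27/2)
obs 10: x=2 → posterior Gamma(29, 29/2)
obs 11: x=3 → posterior Gamma(32, 31/2)
obs 12: x=6 → posterior Gamma(38, 33/2)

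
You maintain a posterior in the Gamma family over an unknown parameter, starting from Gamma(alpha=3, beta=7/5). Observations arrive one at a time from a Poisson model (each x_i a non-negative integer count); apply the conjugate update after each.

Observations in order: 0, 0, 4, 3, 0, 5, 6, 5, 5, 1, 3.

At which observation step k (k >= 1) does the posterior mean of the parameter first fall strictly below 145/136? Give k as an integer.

obs 1: x=0 → posterior Gamma(3, 12/5)
obs 2: x=0 → posterior Gamma(3, 17/5)
obs 3: x=4 → posterior Gamma(7, 22/5)
obs 4: x=3 → posterior Gamma(10, 27/5)
obs 5: x=0 → posterior Gamma(10, 32/5)
obs 6: x=5 → posterior Gamma(15, 37/5)
obs 7: x=6 → posterior Gamma(21, 42/5)
obs 8: x=5 → posterior Gamma(26, 47/5)
obs 9: x=5 → posterior Gamma(31, 52/5)
obs 10: x=1 → posterior Gamma(32, 57/5)
obs 11: x=3 → posterior Gamma(35, 62/5)

k = 2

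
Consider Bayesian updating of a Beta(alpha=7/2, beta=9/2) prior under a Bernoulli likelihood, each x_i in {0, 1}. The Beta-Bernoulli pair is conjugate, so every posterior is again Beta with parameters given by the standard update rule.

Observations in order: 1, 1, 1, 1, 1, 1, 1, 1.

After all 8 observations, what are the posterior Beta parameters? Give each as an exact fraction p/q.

alpha=23/2, beta=9/2

obs 1: x=1 → posterior Beta(9/2, 9/2)
obs 2: x=1 → posterior Beta(11/2, 9/2)
obs 3: x=1 → posterior Beta(13/2, 9/2)
obs 4: x=1 → posterior Beta(15/2, 9/2)
obs 5: x=1 → posterior Beta(17/2, 9/2)
obs 6: x=1 → posterior Beta(19/2, 9/2)
obs 7: x=1 → posterior Beta(21/2, 9/2)
obs 8: x=1 → posterior Beta(23/2, 9/2)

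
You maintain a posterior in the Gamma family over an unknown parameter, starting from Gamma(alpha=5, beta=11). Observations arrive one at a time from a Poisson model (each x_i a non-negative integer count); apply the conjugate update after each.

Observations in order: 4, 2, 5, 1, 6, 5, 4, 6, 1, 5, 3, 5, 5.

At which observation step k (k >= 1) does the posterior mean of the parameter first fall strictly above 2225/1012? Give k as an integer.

obs 1: x=4 → posterior Gamma(9, 12)
obs 2: x=2 → posterior Gamma(11, 13)
obs 3: x=5 → posterior Gamma(16, 14)
obs 4: x=1 → posterior Gamma(17, 15)
obs 5: x=6 → posterior Gamma(23, 16)
obs 6: x=5 → posterior Gamma(28, 17)
obs 7: x=4 → posterior Gamma(32, 18)
obs 8: x=6 → posterior Gamma(38, 19)
obs 9: x=1 → posterior Gamma(39, 20)
obs 10: x=5 → posterior Gamma(44, 21)
obs 11: x=3 → posterior Gamma(47, 22)
obs 12: x=5 → posterior Gamma(52, 23)
obs 13: x=5 → posterior Gamma(57, 24)

k = 12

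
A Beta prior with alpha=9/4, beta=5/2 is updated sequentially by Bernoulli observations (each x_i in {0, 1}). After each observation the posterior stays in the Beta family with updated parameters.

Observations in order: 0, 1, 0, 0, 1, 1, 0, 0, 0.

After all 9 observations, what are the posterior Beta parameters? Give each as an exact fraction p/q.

obs 1: x=0 → posterior Beta(9/4, 7/2)
obs 2: x=1 → posterior Beta(13/4, 7/2)
obs 3: x=0 → posterior Beta(13/4, 9/2)
obs 4: x=0 → posterior Beta(13/4, 11/2)
obs 5: x=1 → posterior Beta(17/4, 11/2)
obs 6: x=1 → posterior Beta(21/4, 11/2)
obs 7: x=0 → posterior Beta(21/4, 13/2)
obs 8: x=0 → posterior Beta(21/4, 15/2)
obs 9: x=0 → posterior Beta(21/4, 17/2)

alpha=21/4, beta=17/2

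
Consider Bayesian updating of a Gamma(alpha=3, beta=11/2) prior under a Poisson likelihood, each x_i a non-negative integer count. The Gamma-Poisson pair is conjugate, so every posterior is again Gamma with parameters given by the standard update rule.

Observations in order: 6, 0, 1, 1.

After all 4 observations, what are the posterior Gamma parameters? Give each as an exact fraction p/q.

obs 1: x=6 → posterior Gamma(9, 13/2)
obs 2: x=0 → posterior Gamma(9, 15/2)
obs 3: x=1 → posterior Gamma(10, 17/2)
obs 4: x=1 → posterior Gamma(11, 19/2)

alpha=11, beta=19/2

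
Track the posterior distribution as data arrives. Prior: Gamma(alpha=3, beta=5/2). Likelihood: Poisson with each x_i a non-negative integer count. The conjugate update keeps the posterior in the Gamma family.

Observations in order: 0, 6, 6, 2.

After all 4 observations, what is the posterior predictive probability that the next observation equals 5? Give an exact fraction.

625874892599078562128416/8313141825199127197265625

obs 1: x=0 → posterior Gamma(3, 7/2)
obs 2: x=6 → posterior Gamma(9, 9/2)
obs 3: x=6 → posterior Gamma(15, 11/2)
obs 4: x=2 → posterior Gamma(17, 13/2)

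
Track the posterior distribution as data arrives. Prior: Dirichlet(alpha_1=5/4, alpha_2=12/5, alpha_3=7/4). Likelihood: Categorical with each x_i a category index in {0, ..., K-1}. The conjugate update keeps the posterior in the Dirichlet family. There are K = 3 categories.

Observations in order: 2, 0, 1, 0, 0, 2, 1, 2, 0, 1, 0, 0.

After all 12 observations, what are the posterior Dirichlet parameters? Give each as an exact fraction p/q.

alpha_1=29/4, alpha_2=27/5, alpha_3=19/4

obs 1: x=2 → posterior Dirichlet(5/4, 12/5, 11/4)
obs 2: x=0 → posterior Dirichlet(9/4, 12/5, 11/4)
obs 3: x=1 → posterior Dirichlet(9/4, 17/5, 11/4)
obs 4: x=0 → posterior Dirichlet(13/4, 17/5, 11/4)
obs 5: x=0 → posterior Dirichlet(17/4, 17/5, 11/4)
obs 6: x=2 → posterior Dirichlet(17/4, 17/5, 15/4)
obs 7: x=1 → posterior Dirichlet(17/4, 22/5, 15/4)
obs 8: x=2 → posterior Dirichlet(17/4, 22/5, 19/4)
obs 9: x=0 → posterior Dirichlet(21/4, 22/5, 19/4)
obs 10: x=1 → posterior Dirichlet(21/4, 27/5, 19/4)
obs 11: x=0 → posterior Dirichlet(25/4, 27/5, 19/4)
obs 12: x=0 → posterior Dirichlet(29/4, 27/5, 19/4)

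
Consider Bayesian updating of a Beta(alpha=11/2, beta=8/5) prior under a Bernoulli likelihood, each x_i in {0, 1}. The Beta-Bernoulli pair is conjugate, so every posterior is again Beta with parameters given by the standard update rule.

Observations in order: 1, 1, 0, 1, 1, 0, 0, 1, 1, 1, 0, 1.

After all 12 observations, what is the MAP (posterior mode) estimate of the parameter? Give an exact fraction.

obs 1: x=1 → posterior Beta(13/2, 8/5)
obs 2: x=1 → posterior Beta(15/2, 8/5)
obs 3: x=0 → posterior Beta(15/2, 13/5)
obs 4: x=1 → posterior Beta(17/2, 13/5)
obs 5: x=1 → posterior Beta(19/2, 13/5)
obs 6: x=0 → posterior Beta(19/2, 18/5)
obs 7: x=0 → posterior Beta(19/2, 23/5)
obs 8: x=1 → posterior Beta(21/2, 23/5)
obs 9: x=1 → posterior Beta(23/2, 23/5)
obs 10: x=1 → posterior Beta(25/2, 23/5)
obs 11: x=0 → posterior Beta(25/2, 28/5)
obs 12: x=1 → posterior Beta(27/2, 28/5)

125/171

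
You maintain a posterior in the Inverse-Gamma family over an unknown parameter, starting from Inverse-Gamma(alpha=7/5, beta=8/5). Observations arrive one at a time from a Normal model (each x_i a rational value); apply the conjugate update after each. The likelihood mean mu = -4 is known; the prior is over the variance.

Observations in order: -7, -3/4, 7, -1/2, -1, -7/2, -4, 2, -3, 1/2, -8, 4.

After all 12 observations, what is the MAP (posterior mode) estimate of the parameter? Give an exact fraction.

8067/448

obs 1: x=-7 → posterior Inverse-Gamma(19/10, 61/10)
obs 2: x=-3/4 → posterior Inverse-Gamma(12/5, 1821/160)
obs 3: x=7 → posterior Inverse-Gamma(29/10, 11501/160)
obs 4: x=-1/2 → posterior Inverse-Gamma(17/5, 12481/160)
obs 5: x=-1 → posterior Inverse-Gamma(39/10, 13201/160)
obs 6: x=-7/2 → posterior Inverse-Gamma(22/5, 13221/160)
obs 7: x=-4 → posterior Inverse-Gamma(49/10, 13221/160)
obs 8: x=2 → posterior Inverse-Gamma(27/5, 16101/160)
obs 9: x=-3 → posterior Inverse-Gamma(59/10, 16181/160)
obs 10: x=1/2 → posterior Inverse-Gamma(32/5, 17801/160)
obs 11: x=-8 → posterior Inverse-Gamma(69/10, 19081/160)
obs 12: x=4 → posterior Inverse-Gamma(37/5, 24201/160)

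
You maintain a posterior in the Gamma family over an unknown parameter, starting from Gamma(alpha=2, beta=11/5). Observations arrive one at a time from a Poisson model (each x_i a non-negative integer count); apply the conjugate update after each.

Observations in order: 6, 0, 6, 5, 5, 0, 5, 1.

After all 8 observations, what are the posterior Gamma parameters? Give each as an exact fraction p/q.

obs 1: x=6 → posterior Gamma(8, 16/5)
obs 2: x=0 → posterior Gamma(8, 21/5)
obs 3: x=6 → posterior Gamma(14, 26/5)
obs 4: x=5 → posterior Gamma(19, 31/5)
obs 5: x=5 → posterior Gamma(24, 36/5)
obs 6: x=0 → posterior Gamma(24, 41/5)
obs 7: x=5 → posterior Gamma(29, 46/5)
obs 8: x=1 → posterior Gamma(30, 51/5)

alpha=30, beta=51/5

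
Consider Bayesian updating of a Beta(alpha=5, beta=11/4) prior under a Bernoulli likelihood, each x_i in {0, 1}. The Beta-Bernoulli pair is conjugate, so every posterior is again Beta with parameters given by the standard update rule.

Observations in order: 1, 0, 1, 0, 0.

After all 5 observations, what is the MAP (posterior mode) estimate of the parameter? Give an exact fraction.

obs 1: x=1 → posterior Beta(6, 11/4)
obs 2: x=0 → posterior Beta(6, 15/4)
obs 3: x=1 → posterior Beta(7, 15/4)
obs 4: x=0 → posterior Beta(7, 19/4)
obs 5: x=0 → posterior Beta(7, 23/4)

24/43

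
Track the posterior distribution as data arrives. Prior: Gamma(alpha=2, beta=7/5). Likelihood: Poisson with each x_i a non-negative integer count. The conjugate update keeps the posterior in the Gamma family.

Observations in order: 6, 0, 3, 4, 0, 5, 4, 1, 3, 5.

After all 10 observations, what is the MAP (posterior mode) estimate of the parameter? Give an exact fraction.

160/57

obs 1: x=6 → posterior Gamma(8, 12/5)
obs 2: x=0 → posterior Gamma(8, 17/5)
obs 3: x=3 → posterior Gamma(11, 22/5)
obs 4: x=4 → posterior Gamma(15, 27/5)
obs 5: x=0 → posterior Gamma(15, 32/5)
obs 6: x=5 → posterior Gamma(20, 37/5)
obs 7: x=4 → posterior Gamma(24, 42/5)
obs 8: x=1 → posterior Gamma(25, 47/5)
obs 9: x=3 → posterior Gamma(28, 52/5)
obs 10: x=5 → posterior Gamma(33, 57/5)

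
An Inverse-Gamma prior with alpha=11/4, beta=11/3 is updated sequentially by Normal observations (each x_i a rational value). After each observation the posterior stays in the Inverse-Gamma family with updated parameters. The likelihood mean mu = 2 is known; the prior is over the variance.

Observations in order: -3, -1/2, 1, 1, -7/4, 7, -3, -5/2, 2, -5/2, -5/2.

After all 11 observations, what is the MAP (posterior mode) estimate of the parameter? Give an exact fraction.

obs 1: x=-3 → posterior Inverse-Gamma(13/4, 97/6)
obs 2: x=-1/2 → posterior Inverse-Gamma(15/4, 463/24)
obs 3: x=1 → posterior Inverse-Gamma(17/4, 475/24)
obs 4: x=1 → posterior Inverse-Gamma(19/4, 487/24)
obs 5: x=-7/4 → posterior Inverse-Gamma(21/4, 2623/96)
obs 6: x=7 → posterior Inverse-Gamma(23/4, 3823/96)
obs 7: x=-3 → posterior Inverse-Gamma(25/4, 5023/96)
obs 8: x=-5/2 → posterior Inverse-Gamma(27/4, 5995/96)
obs 9: x=2 → posterior Inverse-Gamma(29/4, 5995/96)
obs 10: x=-5/2 → posterior Inverse-Gamma(31/4, 6967/96)
obs 11: x=-5/2 → posterior Inverse-Gamma(33/4, 7939/96)

7939/888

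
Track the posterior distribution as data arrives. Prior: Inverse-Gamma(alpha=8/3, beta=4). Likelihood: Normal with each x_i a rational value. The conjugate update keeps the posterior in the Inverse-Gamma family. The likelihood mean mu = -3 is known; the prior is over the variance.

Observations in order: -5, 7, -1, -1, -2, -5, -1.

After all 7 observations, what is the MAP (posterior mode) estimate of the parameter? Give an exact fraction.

obs 1: x=-5 → posterior Inverse-Gamma(19/6, 6)
obs 2: x=7 → posterior Inverse-Gamma(11/3, 56)
obs 3: x=-1 → posterior Inverse-Gamma(25/6, 58)
obs 4: x=-1 → posterior Inverse-Gamma(14/3, 60)
obs 5: x=-2 → posterior Inverse-Gamma(31/6, 121/2)
obs 6: x=-5 → posterior Inverse-Gamma(17/3, 125/2)
obs 7: x=-1 → posterior Inverse-Gamma(37/6, 129/2)

9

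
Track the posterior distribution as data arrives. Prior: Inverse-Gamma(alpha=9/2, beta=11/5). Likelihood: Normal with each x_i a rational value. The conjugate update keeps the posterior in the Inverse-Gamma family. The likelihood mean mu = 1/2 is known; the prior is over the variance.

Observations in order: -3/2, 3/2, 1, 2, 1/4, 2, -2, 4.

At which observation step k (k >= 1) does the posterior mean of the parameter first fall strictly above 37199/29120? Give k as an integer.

obs 1: x=-3/2 → posterior Inverse-Gamma(5, 21/5)
obs 2: x=3/2 → posterior Inverse-Gamma(11/2, 47/10)
obs 3: x=1 → posterior Inverse-Gamma(6, 193/40)
obs 4: x=2 → posterior Inverse-Gamma(13/2, 119/20)
obs 5: x=1/4 → posterior Inverse-Gamma(7, 957/160)
obs 6: x=2 → posterior Inverse-Gamma(15/2, 1137/160)
obs 7: x=-2 → posterior Inverse-Gamma(8, 1637/160)
obs 8: x=4 → posterior Inverse-Gamma(17/2, 2617/160)

k = 7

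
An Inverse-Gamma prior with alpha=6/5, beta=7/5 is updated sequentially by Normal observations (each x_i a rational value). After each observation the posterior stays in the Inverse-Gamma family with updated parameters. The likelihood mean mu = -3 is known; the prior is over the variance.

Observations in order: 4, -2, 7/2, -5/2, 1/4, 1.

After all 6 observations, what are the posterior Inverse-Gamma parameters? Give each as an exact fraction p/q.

obs 1: x=4 → posterior Inverse-Gamma(17/10, 259/10)
obs 2: x=-2 → posterior Inverse-Gamma(11/5, 132/5)
obs 3: x=7/2 → posterior Inverse-Gamma(27/10, 1901/40)
obs 4: x=-5/2 → posterior Inverse-Gamma(16/5, 953/20)
obs 5: x=1/4 → posterior Inverse-Gamma(37/10, 8469/160)
obs 6: x=1 → posterior Inverse-Gamma(21/5, 9749/160)

alpha=21/5, beta=9749/160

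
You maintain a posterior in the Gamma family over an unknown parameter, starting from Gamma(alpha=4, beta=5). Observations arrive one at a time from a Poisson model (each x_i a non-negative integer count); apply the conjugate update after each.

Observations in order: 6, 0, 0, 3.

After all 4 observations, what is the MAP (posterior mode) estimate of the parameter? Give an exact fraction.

4/3

obs 1: x=6 → posterior Gamma(10, 6)
obs 2: x=0 → posterior Gamma(10, 7)
obs 3: x=0 → posterior Gamma(10, 8)
obs 4: x=3 → posterior Gamma(13, 9)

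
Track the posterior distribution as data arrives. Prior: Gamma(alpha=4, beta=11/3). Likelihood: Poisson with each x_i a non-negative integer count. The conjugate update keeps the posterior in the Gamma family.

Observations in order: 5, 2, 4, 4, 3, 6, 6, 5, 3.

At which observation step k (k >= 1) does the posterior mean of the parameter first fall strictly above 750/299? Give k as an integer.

obs 1: x=5 → posterior Gamma(9, 14/3)
obs 2: x=2 → posterior Gamma(11, 17/3)
obs 3: x=4 → posterior Gamma(15, 20/3)
obs 4: x=4 → posterior Gamma(19, 23/3)
obs 5: x=3 → posterior Gamma(22, 26/3)
obs 6: x=6 → posterior Gamma(28, 29/3)
obs 7: x=6 → posterior Gamma(34, 32/3)
obs 8: x=5 → posterior Gamma(39, 35/3)
obs 9: x=3 → posterior Gamma(42, 38/3)

k = 5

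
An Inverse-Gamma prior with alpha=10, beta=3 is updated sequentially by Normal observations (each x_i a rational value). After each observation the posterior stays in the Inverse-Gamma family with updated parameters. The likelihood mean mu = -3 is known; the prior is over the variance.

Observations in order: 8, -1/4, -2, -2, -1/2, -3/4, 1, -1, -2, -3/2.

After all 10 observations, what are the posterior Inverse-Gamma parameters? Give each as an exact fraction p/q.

alpha=15, beta=1369/16

obs 1: x=8 → posterior Inverse-Gamma(21/2, 127/2)
obs 2: x=-1/4 → posterior Inverse-Gamma(11, 2153/32)
obs 3: x=-2 → posterior Inverse-Gamma(23/2, 2169/32)
obs 4: x=-2 → posterior Inverse-Gamma(12, 2185/32)
obs 5: x=-1/2 → posterior Inverse-Gamma(25/2, 2285/32)
obs 6: x=-3/4 → posterior Inverse-Gamma(13, 1183/16)
obs 7: x=1 → posterior Inverse-Gamma(27/2, 1311/16)
obs 8: x=-1 → posterior Inverse-Gamma(14, 1343/16)
obs 9: x=-2 → posterior Inverse-Gamma(29/2, 1351/16)
obs 10: x=-3/2 → posterior Inverse-Gamma(15, 1369/16)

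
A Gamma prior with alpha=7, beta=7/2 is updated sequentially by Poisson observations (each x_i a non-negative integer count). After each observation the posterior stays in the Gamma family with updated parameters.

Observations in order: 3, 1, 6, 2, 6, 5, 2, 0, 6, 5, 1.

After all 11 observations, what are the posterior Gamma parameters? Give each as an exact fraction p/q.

alpha=44, beta=29/2

obs 1: x=3 → posterior Gamma(10, 9/2)
obs 2: x=1 → posterior Gamma(11, 11/2)
obs 3: x=6 → posterior Gamma(17, 13/2)
obs 4: x=2 → posterior Gamma(19, 15/2)
obs 5: x=6 → posterior Gamma(25, 17/2)
obs 6: x=5 → posterior Gamma(30, 19/2)
obs 7: x=2 → posterior Gamma(32, 21/2)
obs 8: x=0 → posterior Gamma(32, 23/2)
obs 9: x=6 → posterior Gamma(38, 25/2)
obs 10: x=5 → posterior Gamma(43, 27/2)
obs 11: x=1 → posterior Gamma(44, 29/2)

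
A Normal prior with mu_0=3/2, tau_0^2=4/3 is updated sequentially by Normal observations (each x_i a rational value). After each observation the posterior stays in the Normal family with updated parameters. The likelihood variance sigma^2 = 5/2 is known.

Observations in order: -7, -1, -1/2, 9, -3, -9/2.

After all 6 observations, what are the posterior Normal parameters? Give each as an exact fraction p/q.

obs 1: x=-7 → posterior Normal(-67/46, 20/23)
obs 2: x=-1 → posterior Normal(-83/62, 20/31)
obs 3: x=-1/2 → posterior Normal(-7/6, 20/39)
obs 4: x=9 → posterior Normal(53/94, 20/47)
obs 5: x=-3 → posterior Normal(1/22, 4/11)
obs 6: x=-9/2 → posterior Normal(-67/126, 20/63)

mu_0=-67/126, tau_0^2=20/63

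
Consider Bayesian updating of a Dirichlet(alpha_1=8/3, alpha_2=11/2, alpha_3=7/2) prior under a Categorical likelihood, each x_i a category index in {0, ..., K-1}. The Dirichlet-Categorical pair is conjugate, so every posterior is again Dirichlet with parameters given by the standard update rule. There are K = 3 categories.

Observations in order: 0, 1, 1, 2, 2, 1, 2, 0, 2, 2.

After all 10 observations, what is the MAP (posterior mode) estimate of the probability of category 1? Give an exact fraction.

obs 1: x=0 → posterior Dirichlet(11/3, 11/2, 7/2)
obs 2: x=1 → posterior Dirichlet(11/3, 13/2, 7/2)
obs 3: x=1 → posterior Dirichlet(11/3, 15/2, 7/2)
obs 4: x=2 → posterior Dirichlet(11/3, 15/2, 9/2)
obs 5: x=2 → posterior Dirichlet(11/3, 15/2, 11/2)
obs 6: x=1 → posterior Dirichlet(11/3, 17/2, 11/2)
obs 7: x=2 → posterior Dirichlet(11/3, 17/2, 13/2)
obs 8: x=0 → posterior Dirichlet(14/3, 17/2, 13/2)
obs 9: x=2 → posterior Dirichlet(14/3, 17/2, 15/2)
obs 10: x=2 → posterior Dirichlet(14/3, 17/2, 17/2)

45/112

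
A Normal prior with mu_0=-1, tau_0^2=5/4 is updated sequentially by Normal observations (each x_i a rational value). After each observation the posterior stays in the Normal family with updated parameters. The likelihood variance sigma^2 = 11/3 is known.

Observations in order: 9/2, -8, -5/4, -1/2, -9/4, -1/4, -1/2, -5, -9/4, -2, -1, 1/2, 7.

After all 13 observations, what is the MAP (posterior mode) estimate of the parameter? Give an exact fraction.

-209/239

obs 1: x=9/2 → posterior Normal(47/118, 55/59)
obs 2: x=-8 → posterior Normal(-193/148, 55/74)
obs 3: x=-5/4 → posterior Normal(-461/356, 55/89)
obs 4: x=-1/2 → posterior Normal(-491/416, 55/104)
obs 5: x=-9/4 → posterior Normal(-313/238, 55/119)
obs 6: x=-1/4 → posterior Normal(-641/536, 55/134)
obs 7: x=-1/2 → posterior Normal(-671/596, 55/149)
obs 8: x=-5 → posterior Normal(-971/656, 55/164)
obs 9: x=-9/4 → posterior Normal(-553/358, 55/179)
obs 10: x=-2 → posterior Normal(-613/388, 55/194)
obs 11: x=-1 → posterior Normal(-643/418, 5/19)
obs 12: x=1/2 → posterior Normal(-157/112, 55/224)
obs 13: x=7 → posterior Normal(-209/239, 55/239)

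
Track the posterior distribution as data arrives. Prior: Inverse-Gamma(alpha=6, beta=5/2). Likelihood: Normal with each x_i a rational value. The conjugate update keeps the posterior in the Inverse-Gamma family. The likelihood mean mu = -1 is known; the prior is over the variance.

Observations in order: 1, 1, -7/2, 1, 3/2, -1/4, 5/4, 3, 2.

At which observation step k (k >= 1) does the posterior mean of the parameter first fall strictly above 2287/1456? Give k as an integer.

k = 4

obs 1: x=1 → posterior Inverse-Gamma(13/2, 9/2)
obs 2: x=1 → posterior Inverse-Gamma(7, 13/2)
obs 3: x=-7/2 → posterior Inverse-Gamma(15/2, 77/8)
obs 4: x=1 → posterior Inverse-Gamma(8, 93/8)
obs 5: x=3/2 → posterior Inverse-Gamma(17/2, 59/4)
obs 6: x=-1/4 → posterior Inverse-Gamma(9, 481/32)
obs 7: x=5/4 → posterior Inverse-Gamma(19/2, 281/16)
obs 8: x=3 → posterior Inverse-Gamma(10, 409/16)
obs 9: x=2 → posterior Inverse-Gamma(21/2, 481/16)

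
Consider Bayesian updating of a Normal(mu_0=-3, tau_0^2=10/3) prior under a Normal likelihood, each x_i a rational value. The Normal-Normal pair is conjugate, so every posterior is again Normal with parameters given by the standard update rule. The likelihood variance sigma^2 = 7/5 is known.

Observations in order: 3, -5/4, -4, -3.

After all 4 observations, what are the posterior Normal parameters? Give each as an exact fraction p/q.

obs 1: x=3 → posterior Normal(87/71, 70/71)
obs 2: x=-5/4 → posterior Normal(49/242, 70/121)
obs 3: x=-4 → posterior Normal(-39/38, 70/171)
obs 4: x=-3 → posterior Normal(-651/442, 70/221)

mu_0=-651/442, tau_0^2=70/221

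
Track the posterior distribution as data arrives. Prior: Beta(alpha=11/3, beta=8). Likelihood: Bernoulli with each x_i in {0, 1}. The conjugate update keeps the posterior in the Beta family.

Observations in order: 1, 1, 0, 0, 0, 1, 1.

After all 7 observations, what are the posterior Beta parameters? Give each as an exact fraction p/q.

alpha=23/3, beta=11

obs 1: x=1 → posterior Beta(14/3, 8)
obs 2: x=1 → posterior Beta(17/3, 8)
obs 3: x=0 → posterior Beta(17/3, 9)
obs 4: x=0 → posterior Beta(17/3, 10)
obs 5: x=0 → posterior Beta(17/3, 11)
obs 6: x=1 → posterior Beta(20/3, 11)
obs 7: x=1 → posterior Beta(23/3, 11)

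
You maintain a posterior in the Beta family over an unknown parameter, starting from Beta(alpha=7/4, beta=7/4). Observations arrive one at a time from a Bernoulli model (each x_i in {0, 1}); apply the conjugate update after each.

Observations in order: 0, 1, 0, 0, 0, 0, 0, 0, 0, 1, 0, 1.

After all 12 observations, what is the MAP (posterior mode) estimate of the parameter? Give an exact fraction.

obs 1: x=0 → posterior Beta(7/4, 11/4)
obs 2: x=1 → posterior Beta(11/4, 11/4)
obs 3: x=0 → posterior Beta(11/4, 15/4)
obs 4: x=0 → posterior Beta(11/4, 19/4)
obs 5: x=0 → posterior Beta(11/4, 23/4)
obs 6: x=0 → posterior Beta(11/4, 27/4)
obs 7: x=0 → posterior Beta(11/4, 31/4)
obs 8: x=0 → posterior Beta(11/4, 35/4)
obs 9: x=0 → posterior Beta(11/4, 39/4)
obs 10: x=1 → posterior Beta(15/4, 39/4)
obs 11: x=0 → posterior Beta(15/4, 43/4)
obs 12: x=1 → posterior Beta(19/4, 43/4)

5/18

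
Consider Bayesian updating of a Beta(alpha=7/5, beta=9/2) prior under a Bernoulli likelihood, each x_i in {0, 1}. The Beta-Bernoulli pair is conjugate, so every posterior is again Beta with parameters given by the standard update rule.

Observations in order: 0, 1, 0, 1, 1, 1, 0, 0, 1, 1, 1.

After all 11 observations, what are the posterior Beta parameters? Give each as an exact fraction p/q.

alpha=42/5, beta=17/2

obs 1: x=0 → posterior Beta(7/5, 11/2)
obs 2: x=1 → posterior Beta(12/5, 11/2)
obs 3: x=0 → posterior Beta(12/5, 13/2)
obs 4: x=1 → posterior Beta(17/5, 13/2)
obs 5: x=1 → posterior Beta(22/5, 13/2)
obs 6: x=1 → posterior Beta(27/5, 13/2)
obs 7: x=0 → posterior Beta(27/5, 15/2)
obs 8: x=0 → posterior Beta(27/5, 17/2)
obs 9: x=1 → posterior Beta(32/5, 17/2)
obs 10: x=1 → posterior Beta(37/5, 17/2)
obs 11: x=1 → posterior Beta(42/5, 17/2)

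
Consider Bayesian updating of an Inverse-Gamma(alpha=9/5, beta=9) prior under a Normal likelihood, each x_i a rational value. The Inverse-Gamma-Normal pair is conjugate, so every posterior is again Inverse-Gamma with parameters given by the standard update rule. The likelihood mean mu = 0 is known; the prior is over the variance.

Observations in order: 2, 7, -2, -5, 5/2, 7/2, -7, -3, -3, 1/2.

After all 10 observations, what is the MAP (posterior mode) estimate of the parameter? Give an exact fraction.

3715/312

obs 1: x=2 → posterior Inverse-Gamma(23/10, 11)
obs 2: x=7 → posterior Inverse-Gamma(14/5, 71/2)
obs 3: x=-2 → posterior Inverse-Gamma(33/10, 75/2)
obs 4: x=-5 → posterior Inverse-Gamma(19/5, 50)
obs 5: x=5/2 → posterior Inverse-Gamma(43/10, 425/8)
obs 6: x=7/2 → posterior Inverse-Gamma(24/5, 237/4)
obs 7: x=-7 → posterior Inverse-Gamma(53/10, 335/4)
obs 8: x=-3 → posterior Inverse-Gamma(29/5, 353/4)
obs 9: x=-3 → posterior Inverse-Gamma(63/10, 371/4)
obs 10: x=1/2 → posterior Inverse-Gamma(34/5, 743/8)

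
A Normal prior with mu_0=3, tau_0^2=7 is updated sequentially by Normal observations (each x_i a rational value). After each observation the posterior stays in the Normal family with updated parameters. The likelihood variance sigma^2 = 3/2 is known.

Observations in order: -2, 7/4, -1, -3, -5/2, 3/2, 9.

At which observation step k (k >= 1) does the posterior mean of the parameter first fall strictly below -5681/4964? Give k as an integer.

k = 5

obs 1: x=-2 → posterior Normal(-19/17, 21/17)
obs 2: x=7/4 → posterior Normal(11/62, 21/31)
obs 3: x=-1 → posterior Normal(-17/90, 7/15)
obs 4: x=-3 → posterior Normal(-101/118, 21/59)
obs 5: x=-5/2 → posterior Normal(-171/146, 21/73)
obs 6: x=3/2 → posterior Normal(-43/58, 7/29)
obs 7: x=9 → posterior Normal(123/202, 21/101)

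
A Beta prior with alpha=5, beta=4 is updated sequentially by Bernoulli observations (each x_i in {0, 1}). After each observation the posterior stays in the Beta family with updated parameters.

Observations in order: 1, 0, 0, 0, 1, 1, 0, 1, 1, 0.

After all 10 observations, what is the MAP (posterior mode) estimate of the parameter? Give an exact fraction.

9/17

obs 1: x=1 → posterior Beta(6, 4)
obs 2: x=0 → posterior Beta(6, 5)
obs 3: x=0 → posterior Beta(6, 6)
obs 4: x=0 → posterior Beta(6, 7)
obs 5: x=1 → posterior Beta(7, 7)
obs 6: x=1 → posterior Beta(8, 7)
obs 7: x=0 → posterior Beta(8, 8)
obs 8: x=1 → posterior Beta(9, 8)
obs 9: x=1 → posterior Beta(10, 8)
obs 10: x=0 → posterior Beta(10, 9)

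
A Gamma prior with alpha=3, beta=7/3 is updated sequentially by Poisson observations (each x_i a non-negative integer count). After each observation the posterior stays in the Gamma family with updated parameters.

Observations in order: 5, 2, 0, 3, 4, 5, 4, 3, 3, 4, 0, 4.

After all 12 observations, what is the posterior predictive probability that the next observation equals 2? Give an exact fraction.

obs 1: x=5 → posterior Gamma(8, 10/3)
obs 2: x=2 → posterior Gamma(10, 13/3)
obs 3: x=0 → posterior Gamma(10, 16/3)
obs 4: x=3 → posterior Gamma(13, 19/3)
obs 5: x=4 → posterior Gamma(17, 22/3)
obs 6: x=5 → posterior Gamma(22, 25/3)
obs 7: x=4 → posterior Gamma(26, 28/3)
obs 8: x=3 → posterior Gamma(29, 31/3)
obs 9: x=3 → posterior Gamma(32, 34/3)
obs 10: x=4 → posterior Gamma(36, 37/3)
obs 11: x=0 → posterior Gamma(36, 40/3)
obs 12: x=4 → posterior Gamma(40, 43/3)

402471000819686864983240173542684283548346376853324985893424232861845/1713045661464583584442841741361634703936128609922624213397220416815104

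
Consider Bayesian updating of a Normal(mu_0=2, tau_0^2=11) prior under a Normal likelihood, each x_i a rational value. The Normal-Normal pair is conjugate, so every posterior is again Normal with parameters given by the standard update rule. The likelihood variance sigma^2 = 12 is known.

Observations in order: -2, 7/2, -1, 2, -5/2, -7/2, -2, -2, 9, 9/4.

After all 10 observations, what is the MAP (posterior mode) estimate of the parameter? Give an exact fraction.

obs 1: x=-2 → posterior Normal(2/23, 132/23)
obs 2: x=7/2 → posterior Normal(81/68, 66/17)
obs 3: x=-1 → posterior Normal(59/90, 44/15)
obs 4: x=2 → posterior Normal(103/112, 33/14)
obs 5: x=-5/2 → posterior Normal(24/67, 132/67)
obs 6: x=-7/2 → posterior Normal(-29/156, 22/13)
obs 7: x=-2 → posterior Normal(-73/178, 132/89)
obs 8: x=-2 → posterior Normal(-117/200, 33/25)
obs 9: x=9 → posterior Normal(27/74, 44/37)
obs 10: x=9/4 → posterior Normal(261/488, 66/61)

261/488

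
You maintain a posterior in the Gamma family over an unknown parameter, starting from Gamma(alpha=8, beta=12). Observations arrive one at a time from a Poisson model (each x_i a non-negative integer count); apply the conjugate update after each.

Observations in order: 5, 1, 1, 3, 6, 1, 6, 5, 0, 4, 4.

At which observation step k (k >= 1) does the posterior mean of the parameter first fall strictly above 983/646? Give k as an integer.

obs 1: x=5 → posterior Gamma(13, 13)
obs 2: x=1 → posterior Gamma(14, 14)
obs 3: x=1 → posterior Gamma(15, 15)
obs 4: x=3 → posterior Gamma(18, 16)
obs 5: x=6 → posterior Gamma(24, 17)
obs 6: x=1 → posterior Gamma(25, 18)
obs 7: x=6 → posterior Gamma(31, 19)
obs 8: x=5 → posterior Gamma(36, 20)
obs 9: x=0 → posterior Gamma(36, 21)
obs 10: x=4 → posterior Gamma(40, 22)
obs 11: x=4 → posterior Gamma(44, 23)

k = 7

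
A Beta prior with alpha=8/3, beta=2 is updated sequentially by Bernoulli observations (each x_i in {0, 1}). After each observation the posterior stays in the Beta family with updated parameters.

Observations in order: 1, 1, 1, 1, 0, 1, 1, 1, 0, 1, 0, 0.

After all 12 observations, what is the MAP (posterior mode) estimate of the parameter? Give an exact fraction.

obs 1: x=1 → posterior Beta(11/3, 2)
obs 2: x=1 → posterior Beta(14/3, 2)
obs 3: x=1 → posterior Beta(17/3, 2)
obs 4: x=1 → posterior Beta(20/3, 2)
obs 5: x=0 → posterior Beta(20/3, 3)
obs 6: x=1 → posterior Beta(23/3, 3)
obs 7: x=1 → posterior Beta(26/3, 3)
obs 8: x=1 → posterior Beta(29/3, 3)
obs 9: x=0 → posterior Beta(29/3, 4)
obs 10: x=1 → posterior Beta(32/3, 4)
obs 11: x=0 → posterior Beta(32/3, 5)
obs 12: x=0 → posterior Beta(32/3, 6)

29/44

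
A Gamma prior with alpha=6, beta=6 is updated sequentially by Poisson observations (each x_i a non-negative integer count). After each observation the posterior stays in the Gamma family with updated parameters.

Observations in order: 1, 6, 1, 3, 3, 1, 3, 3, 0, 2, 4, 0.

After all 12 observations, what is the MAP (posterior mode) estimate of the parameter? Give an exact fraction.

16/9

obs 1: x=1 → posterior Gamma(7, 7)
obs 2: x=6 → posterior Gamma(13, 8)
obs 3: x=1 → posterior Gamma(14, 9)
obs 4: x=3 → posterior Gamma(17, 10)
obs 5: x=3 → posterior Gamma(20, 11)
obs 6: x=1 → posterior Gamma(21, 12)
obs 7: x=3 → posterior Gamma(24, 13)
obs 8: x=3 → posterior Gamma(27, 14)
obs 9: x=0 → posterior Gamma(27, 15)
obs 10: x=2 → posterior Gamma(29, 16)
obs 11: x=4 → posterior Gamma(33, 17)
obs 12: x=0 → posterior Gamma(33, 18)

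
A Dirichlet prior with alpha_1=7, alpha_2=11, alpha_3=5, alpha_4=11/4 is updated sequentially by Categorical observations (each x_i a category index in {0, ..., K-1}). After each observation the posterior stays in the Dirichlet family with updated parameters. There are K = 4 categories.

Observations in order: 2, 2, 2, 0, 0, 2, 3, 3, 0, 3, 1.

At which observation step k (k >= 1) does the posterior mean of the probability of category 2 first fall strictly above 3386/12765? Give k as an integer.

k = 3

obs 1: x=2 → posterior Dirichlet(7, 11, 6, 11/4)
obs 2: x=2 → posterior Dirichlet(7, 11, 7, 11/4)
obs 3: x=2 → posterior Dirichlet(7, 11, 8, 11/4)
obs 4: x=0 → posterior Dirichlet(8, 11, 8, 11/4)
obs 5: x=0 → posterior Dirichlet(9, 11, 8, 11/4)
obs 6: x=2 → posterior Dirichlet(9, 11, 9, 11/4)
obs 7: x=3 → posterior Dirichlet(9, 11, 9, 15/4)
obs 8: x=3 → posterior Dirichlet(9, 11, 9, 19/4)
obs 9: x=0 → posterior Dirichlet(10, 11, 9, 19/4)
obs 10: x=3 → posterior Dirichlet(10, 11, 9, 23/4)
obs 11: x=1 → posterior Dirichlet(10, 12, 9, 23/4)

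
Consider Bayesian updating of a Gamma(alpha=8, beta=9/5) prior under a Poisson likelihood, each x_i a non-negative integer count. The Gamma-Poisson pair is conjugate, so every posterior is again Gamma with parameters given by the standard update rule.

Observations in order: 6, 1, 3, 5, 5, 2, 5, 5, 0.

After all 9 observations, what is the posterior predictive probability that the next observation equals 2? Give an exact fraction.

40504591259777661380328752975300477939771162384120582101567764701380608000/237566111385928825180581197186581724740035515556906717126291161106235417081

obs 1: x=6 → posterior Gamma(14, 14/5)
obs 2: x=1 → posterior Gamma(15, 19/5)
obs 3: x=3 → posterior Gamma(18, 24/5)
obs 4: x=5 → posterior Gamma(23, 29/5)
obs 5: x=5 → posterior Gamma(28, 34/5)
obs 6: x=2 → posterior Gamma(30, 39/5)
obs 7: x=5 → posterior Gamma(35, 44/5)
obs 8: x=5 → posterior Gamma(40, 49/5)
obs 9: x=0 → posterior Gamma(40, 54/5)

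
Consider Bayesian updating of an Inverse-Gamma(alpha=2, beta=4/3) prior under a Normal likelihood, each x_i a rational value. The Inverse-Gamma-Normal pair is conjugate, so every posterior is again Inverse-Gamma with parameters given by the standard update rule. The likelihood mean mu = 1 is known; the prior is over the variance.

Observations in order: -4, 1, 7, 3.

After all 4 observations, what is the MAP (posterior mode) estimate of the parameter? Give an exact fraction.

203/30

obs 1: x=-4 → posterior Inverse-Gamma(5/2, 83/6)
obs 2: x=1 → posterior Inverse-Gamma(3, 83/6)
obs 3: x=7 → posterior Inverse-Gamma(7/2, 191/6)
obs 4: x=3 → posterior Inverse-Gamma(4, 203/6)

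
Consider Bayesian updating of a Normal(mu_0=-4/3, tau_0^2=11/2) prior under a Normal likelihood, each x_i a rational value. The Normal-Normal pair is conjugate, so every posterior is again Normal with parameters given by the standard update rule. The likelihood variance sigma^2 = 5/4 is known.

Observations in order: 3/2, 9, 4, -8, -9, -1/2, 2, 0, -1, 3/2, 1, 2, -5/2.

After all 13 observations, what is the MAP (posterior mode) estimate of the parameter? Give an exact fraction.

obs 1: x=3/2 → posterior Normal(79/81, 55/54)
obs 2: x=9 → posterior Normal(673/147, 55/98)
obs 3: x=4 → posterior Normal(937/213, 55/142)
obs 4: x=-8 → posterior Normal(409/279, 55/186)
obs 5: x=-9 → posterior Normal(-37/69, 11/46)
obs 6: x=-1/2 → posterior Normal(-218/411, 55/274)
obs 7: x=2 → posterior Normal(-86/477, 55/318)
obs 8: x=0 → posterior Normal(-86/543, 55/362)
obs 9: x=-1 → posterior Normal(-152/609, 55/406)
obs 10: x=3/2 → posterior Normal(-53/675, 11/90)
obs 11: x=1 → posterior Normal(1/57, 55/494)
obs 12: x=2 → posterior Normal(145/807, 55/538)
obs 13: x=-5/2 → posterior Normal(-20/873, 55/582)

-20/873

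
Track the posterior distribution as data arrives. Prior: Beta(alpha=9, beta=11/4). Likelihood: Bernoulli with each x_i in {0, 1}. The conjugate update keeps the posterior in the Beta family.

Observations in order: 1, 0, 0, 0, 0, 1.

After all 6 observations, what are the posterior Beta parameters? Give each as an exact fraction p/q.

obs 1: x=1 → posterior Beta(10, 11/4)
obs 2: x=0 → posterior Beta(10, 15/4)
obs 3: x=0 → posterior Beta(10, 19/4)
obs 4: x=0 → posterior Beta(10, 23/4)
obs 5: x=0 → posterior Beta(10, 27/4)
obs 6: x=1 → posterior Beta(11, 27/4)

alpha=11, beta=27/4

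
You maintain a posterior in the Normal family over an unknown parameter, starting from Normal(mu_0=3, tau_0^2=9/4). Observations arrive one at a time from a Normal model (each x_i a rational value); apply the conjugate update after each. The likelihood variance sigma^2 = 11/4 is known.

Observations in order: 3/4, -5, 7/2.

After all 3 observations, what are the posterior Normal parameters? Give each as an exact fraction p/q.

mu_0=105/152, tau_0^2=99/152

obs 1: x=3/4 → posterior Normal(159/80, 99/80)
obs 2: x=-5 → posterior Normal(-21/116, 99/116)
obs 3: x=7/2 → posterior Normal(105/152, 99/152)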